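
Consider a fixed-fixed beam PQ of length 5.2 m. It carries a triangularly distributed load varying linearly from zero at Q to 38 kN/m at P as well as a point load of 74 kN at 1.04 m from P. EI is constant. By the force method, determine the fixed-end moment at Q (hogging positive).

M_Q = 46.56 kN·m

Take the two fixed-end moments M_P, M_Q as redundants; the released structure is the simple span PQ.
On the primary (simply-supported) span, the end slopes from the loading are:
  at P: triangular load, peak 38: w₀L³/(45EI) = 118.7/EI
  at Q: triangular load, peak 38: 7w₀L³/(360EI) = 103.9/EI
  at P: point load 74 at a = 1.04: Pab(L + b)/(6LEI) = 96.05/EI
  at Q: point load 74 at a = 1.04: Pab(L + a)/(6LEI) = 64.03/EI
  θ_P0 = 214.8/EI,  θ_Q0 = 167.9/EI
Flexibility coefficients: a unit moment at one end gives L/(3EI) there and L/(6EI) at the far end, so f₁₁ = f₂₂ = 1.733/EI and f₁₂ = f₂₁ = 0.8667/EI.
Compatibility — zero rotation at each built-in end:
  1.733 M_P + 0.8667 M_Q = 214.8
  0.8667 M_P + 1.733 M_Q = 167.9
Solving the pair gives M_P = 100.6 kN·m and M_Q = 46.56 kN·m (hogging).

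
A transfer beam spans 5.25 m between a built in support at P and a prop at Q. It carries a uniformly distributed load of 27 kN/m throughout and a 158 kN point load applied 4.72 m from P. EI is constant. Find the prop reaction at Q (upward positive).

Take the reaction at Q as the redundant and release it; the primary structure is a cantilever fixed at P.
Free-end deflection of the primary structure under the applied loading (downward +):
  UDL 27: wL⁴/(8EI) = 2564/EI
  point load 158 at a = 4.72: Pa²(3L − a)/(6EI) = 6471/EI
  δ_0 = 9035/EI
Tip deflection under a unit load at Q: L³/(3EI) = 48.23/EI.
Compatibility at Q: δ_0 − R_Q·δ_{QQ} = 0, so R_Q = 9035/48.23 = 187.3 kN.

R_Q = 187.3 kN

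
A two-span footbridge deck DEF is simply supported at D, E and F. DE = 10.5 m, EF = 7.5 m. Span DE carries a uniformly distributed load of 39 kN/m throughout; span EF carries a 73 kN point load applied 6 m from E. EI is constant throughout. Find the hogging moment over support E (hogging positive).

M_E = 335.4 kN·m

Release continuity at E by inserting a hinge; the redundant is the internal moment M_E. The primary structure is two simply-supported spans DE and EF.
End slopes at the hinge E, treating each span as simply supported:
  span DE: UDL 39: wL³/(24EI) = 1881/EI
  span EF: point load 73 at a = 6: Pab(L + b)/(6LEI) = 131.4/EI
  relative rotation θ_0 = (1881 + 131.4)/EI = 2013/EI
A unit hogging moment at E produces rotation L₁/(3EI) + L₂/(3EI) = 6/EI.
Compatibility: M_E·(L₁+L₂)/(3EI) = θ_0, giving M_E = 335.4 kN·m (hogging).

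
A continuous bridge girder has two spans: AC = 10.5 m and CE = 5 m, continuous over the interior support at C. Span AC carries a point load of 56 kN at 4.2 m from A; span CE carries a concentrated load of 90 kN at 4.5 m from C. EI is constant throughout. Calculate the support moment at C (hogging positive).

Insert a hinge at C; M_C is the redundant, and each span becomes simply supported.
Discontinuity in slope at C on the released structure — sum the simple-span end rotations:
  span AC: point load 56 at a = 4.2: Pab(L + a)/(6LEI) = 345.7/EI
  span CE: point load 90 at a = 4.5: Pab(L + b)/(6LEI) = 37.12/EI
  relative rotation θ_0 = (345.7 + 37.12)/EI = 382.9/EI
A unit hogging moment at C produces rotation L₁/(3EI) + L₂/(3EI) = 5.167/EI.
Compatibility: M_C·(L₁+L₂)/(3EI) = θ_0, giving M_C = 74.1 kN·m (hogging).

M_C = 74.1 kN·m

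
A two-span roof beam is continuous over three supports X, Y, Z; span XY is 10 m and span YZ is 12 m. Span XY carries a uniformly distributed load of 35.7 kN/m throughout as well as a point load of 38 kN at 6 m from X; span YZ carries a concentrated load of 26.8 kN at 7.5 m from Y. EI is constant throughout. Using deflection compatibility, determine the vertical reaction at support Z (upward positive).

R_Z = -5.273 kN

Take M_Y as the redundant. Released structure: two simple spans XY and YZ with a hinge at Y.
Rotations at Y on the released spans (each span's end-slope, ×1/EI):
  span XY: UDL 35.7: wL³/(24EI) = 1488/EI
  span XY: point load 38 at a = 6: Pab(L + a)/(6LEI) = 243.2/EI
  span YZ: point load 26.8 at a = 7.5: Pab(L + b)/(6LEI) = 207.3/EI
  relative rotation θ_0 = (1731 + 207.3)/EI = 1938/EI
A unit hogging moment at Y produces rotation L₁/(3EI) + L₂/(3EI) = 7.333/EI.
Slope continuity at Y: θ_0 = M_Y·7.333/EI, so M_Y = 1938/7.333 = 264.3 kN·m (hogging).
Span YZ, ΣM about Z: R_Y^{YZ}·12 = 120.6 + 264.3, so R_Y^{YZ} = 32.07 kN and R_Z = 26.8 − 32.07 = -5.273 kN.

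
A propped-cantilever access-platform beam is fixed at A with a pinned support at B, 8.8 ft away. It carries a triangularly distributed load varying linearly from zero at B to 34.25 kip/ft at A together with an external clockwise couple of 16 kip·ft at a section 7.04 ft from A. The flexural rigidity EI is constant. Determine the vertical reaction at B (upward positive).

R_B = 32.76 kip

Remove the prop at B; the released (primary) structure is a cantilever built in at A.
Primary-structure tip deflection at B by superposition:
  triangular load, peak 34.25 at the fixed end: w₀L⁴/(30EI) = 6847/EI
  clockwise couple 16 at a = 7.04: M₀a(2L − a)/(2EI) = 594.7/EI
  δ_0 = 7441/EI
Flexibility coefficient — unit upward force at B: δ_{BB} = L³/(3EI) = 227.2/EI.
Compatibility at B: δ_0 − R_B·δ_{BB} = 0, so R_B = 7441/227.2 = 32.76 kip.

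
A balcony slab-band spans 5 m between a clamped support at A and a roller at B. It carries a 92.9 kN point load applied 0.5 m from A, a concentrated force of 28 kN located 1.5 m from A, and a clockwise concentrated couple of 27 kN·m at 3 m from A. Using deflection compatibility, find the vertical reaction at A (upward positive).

Choose R_B as the redundant. The primary structure is the cantilever fixed at A.
Downward deflection at the released point B due to the loads:
  point load 92.9 at a = 0.5: Pa²(3L − a)/(6EI) = 56.13/EI
  point load 28 at a = 1.5: Pa²(3L − a)/(6EI) = 141.8/EI
  clockwise couple 27 at a = 3: M₀a(2L − a)/(2EI) = 283.5/EI
  δ_0 = 481.4/EI
Flexibility coefficient — unit upward force at B: δ_{BB} = L³/(3EI) = 41.67/EI.
The prop prevents deflection at B: R_B = δ_0/δ_{BB} = 481.4/41.67 = 11.55 kN.
Vertical equilibrium: R_A = ΣP − R_B = 120.9 − 11.55 = 109.3 kN.

R_A = 109.3 kN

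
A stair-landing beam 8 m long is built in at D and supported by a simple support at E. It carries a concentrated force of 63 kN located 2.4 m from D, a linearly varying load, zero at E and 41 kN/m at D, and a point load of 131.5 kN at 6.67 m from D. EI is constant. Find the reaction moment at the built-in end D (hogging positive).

M_D = 349.9 kN·m

Take the reaction at E as the redundant and release it; the primary structure is a cantilever fixed at D.
Primary-structure tip deflection at E by superposition:
  point load 63 at a = 2.4: Pa²(3L − a)/(6EI) = 1306/EI
  triangular load, peak 41 at the fixed end: w₀L⁴/(30EI) = 5598/EI
  point load 131.5 at a = 6.67: Pa²(3L − a)/(6EI) = 16898/EI
  δ_0 = 23802/EI
Tip deflection under a unit load at E: L³/(3EI) = 170.7/EI.
The prop prevents deflection at E: R_E = δ_0/δ_{EE} = 23802/170.7 = 139.5 kN.
Moment equilibrium about D: M_D = Σ(load moments about D) − R_E·L = 1466 − 139.5×8 = 349.9 kN·m.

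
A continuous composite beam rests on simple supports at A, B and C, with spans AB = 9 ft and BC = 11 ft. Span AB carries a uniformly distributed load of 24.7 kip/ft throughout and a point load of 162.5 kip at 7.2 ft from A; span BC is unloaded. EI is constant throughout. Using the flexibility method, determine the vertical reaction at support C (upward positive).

Insert a hinge at B; M_B is the redundant, and each span becomes simply supported.
Discontinuity in slope at B on the released structure — sum the simple-span end rotations:
  span AB: UDL 24.7: wL³/(24EI) = 750.3/EI
  span AB: point load 162.5 at a = 7.2: Pab(L + a)/(6LEI) = 631.8/EI
  relative rotation θ_0 = (1382 + 0)/EI = 1382/EI
A unit hogging moment at B produces rotation L₁/(3EI) + L₂/(3EI) = 6.667/EI.
Slope continuity at B: θ_0 = M_B·6.667/EI, so M_B = 1382/6.667 = 207.3 kip·ft (hogging).
Span BC, ΣM about C: R_B^{BC}·11 = 0 + 207.3, so R_B^{BC} = 18.85 kip and R_C = 0 − 18.85 = -18.85 kip.

R_C = -18.85 kip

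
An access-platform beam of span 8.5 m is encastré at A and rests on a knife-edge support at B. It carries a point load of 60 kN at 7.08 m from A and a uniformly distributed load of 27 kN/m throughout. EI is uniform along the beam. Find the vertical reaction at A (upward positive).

R_A = 158.3 kN

Take the reaction at B as the redundant and release it; the primary structure is a cantilever fixed at A.
Deflection at B on the released cantilever, summing each load's contribution:
  point load 60 at a = 7.08: Pa²(3L − a)/(6EI) = 9233/EI
  UDL 27: wL⁴/(8EI) = 17618/EI
  δ_0 = 26851/EI
Tip deflection under a unit load at B: L³/(3EI) = 204.7/EI.
Compatibility at B: δ_0 − R_B·δ_{BB} = 0, so R_B = 26851/204.7 = 131.2 kN.
Vertical equilibrium: R_A = ΣP − R_B = 289.5 − 131.2 = 158.3 kN.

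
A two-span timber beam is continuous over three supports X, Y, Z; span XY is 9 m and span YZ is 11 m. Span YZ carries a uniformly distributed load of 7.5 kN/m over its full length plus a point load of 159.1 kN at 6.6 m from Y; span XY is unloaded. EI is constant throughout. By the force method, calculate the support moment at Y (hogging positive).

Insert a hinge at Y; M_Y is the redundant, and each span becomes simply supported.
End slopes at the hinge Y, treating each span as simply supported:
  span YZ: UDL 7.5: wL³/(24EI) = 415.9/EI
  span YZ: point load 159.1 at a = 6.6: Pab(L + b)/(6LEI) = 1078/EI
  relative rotation θ_0 = (0 + 1494)/EI = 1494/EI
A unit hogging moment at Y produces rotation L₁/(3EI) + L₂/(3EI) = 6.667/EI.
Slope continuity at Y: θ_0 = M_Y·6.667/EI, so M_Y = 1494/6.667 = 224.1 kN·m (hogging).

M_Y = 224.1 kN·m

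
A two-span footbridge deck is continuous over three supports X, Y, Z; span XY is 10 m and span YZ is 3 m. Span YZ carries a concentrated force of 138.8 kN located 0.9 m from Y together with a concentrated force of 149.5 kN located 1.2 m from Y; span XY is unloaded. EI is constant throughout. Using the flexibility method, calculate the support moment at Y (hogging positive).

Release continuity at Y by inserting a hinge; the redundant is the internal moment M_Y. The primary structure is two simply-supported spans XY and YZ.
Rotations at Y on the released spans (each span's end-slope, ×1/EI):
  span YZ: point load 138.8 at a = 0.9: Pab(L + b)/(6LEI) = 74.33/EI
  span YZ: point load 149.5 at a = 1.2: Pab(L + b)/(6LEI) = 86.11/EI
  relative rotation θ_0 = (0 + 160.4)/EI = 160.4/EI
A unit hogging moment at Y produces rotation L₁/(3EI) + L₂/(3EI) = 4.333/EI.
Compatibility: M_Y·(L₁+L₂)/(3EI) = θ_0, giving M_Y = 37.02 kN·m (hogging).

M_Y = 37.02 kN·m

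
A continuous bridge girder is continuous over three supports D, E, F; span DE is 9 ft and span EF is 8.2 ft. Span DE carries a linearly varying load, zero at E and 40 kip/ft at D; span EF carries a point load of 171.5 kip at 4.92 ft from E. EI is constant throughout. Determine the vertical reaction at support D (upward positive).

R_D = 96.5 kip

Release continuity at E by inserting a hinge; the redundant is the internal moment M_E. The primary structure is two simply-supported spans DE and EF.
End slopes at the hinge E, treating each span as simply supported:
  span DE: triangular load, peak 40: 7w₀L³/(360EI) = 567/EI
  span EF: point load 171.5 at a = 4.92: Pab(L + b)/(6LEI) = 645.8/EI
  relative rotation θ_0 = (567 + 645.8)/EI = 1213/EI
A unit hogging moment at E produces rotation L₁/(3EI) + L₂/(3EI) = 5.733/EI.
Slope continuity at E: θ_0 = M_E·5.733/EI, so M_E = 1213/5.733 = 211.5 kip·ft (hogging).
Span DE, ΣM about D with M_E applied at E: R_E^{DE}·9 = 540 + 211.5, so R_E^{DE} = 83.5 kip and R_D = 180 − 83.5 = 96.5 kip.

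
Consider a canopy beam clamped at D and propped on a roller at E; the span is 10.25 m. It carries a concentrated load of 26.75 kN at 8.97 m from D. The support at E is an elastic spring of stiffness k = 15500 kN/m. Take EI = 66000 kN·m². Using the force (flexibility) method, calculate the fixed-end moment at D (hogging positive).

M_D = 19.47 kN·m

Remove the prop at E; the released (primary) structure is a cantilever built in at D.
Deflection at E on the released cantilever, summing each load's contribution:
  point load 26.75 at a = 8.97: Pa²(3L − a)/(6EI) = 7813/EI
Tip deflection under a unit load at E: L³/(3EI) = 359/EI.
With EI = 66000 kN·m²: δ_0 = 0.11838 m and δ_{EE} = 0.005439 m/kN.
Compatibility — the spring shortens by R_E/k under the reaction it provides: δ_0 − R_E·δ_{EE} = R_E/k. With 1/k = 0.000065 m/kN, R_E = δ_0 / (δ_{EE} + 1/k) = 0.11838 / (0.005439 + 0.000065) = 21.51 kN.
Moment equilibrium about D: M_D = Σ(load moments about D) − R_E·L = 239.9 − 21.51×10.25 = 19.47 kN·m.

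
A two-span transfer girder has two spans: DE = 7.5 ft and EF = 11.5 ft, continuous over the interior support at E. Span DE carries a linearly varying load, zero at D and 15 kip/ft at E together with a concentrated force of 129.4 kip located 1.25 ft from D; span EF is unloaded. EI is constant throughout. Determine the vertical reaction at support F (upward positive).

R_F = -4.63 kip

Take M_E as the redundant. Released structure: two simple spans DE and EF with a hinge at E.
Discontinuity in slope at E on the released structure — sum the simple-span end rotations:
  span DE: triangular load, peak 15: w₀L³/(45EI) = 140.6/EI
  span DE: point load 129.4 at a = 1.25: Pab(L + a)/(6LEI) = 196.6/EI
  relative rotation θ_0 = (337.2 + 0)/EI = 337.2/EI
A unit hogging moment at E produces rotation L₁/(3EI) + L₂/(3EI) = 6.333/EI.
Compatibility: M_E·(L₁+L₂)/(3EI) = θ_0, giving M_E = 53.24 kip·ft (hogging).
Span EF, ΣM about F: R_E^{EF}·11.5 = 0 + 53.24, so R_E^{EF} = 4.63 kip and R_F = 0 − 4.63 = -4.63 kip.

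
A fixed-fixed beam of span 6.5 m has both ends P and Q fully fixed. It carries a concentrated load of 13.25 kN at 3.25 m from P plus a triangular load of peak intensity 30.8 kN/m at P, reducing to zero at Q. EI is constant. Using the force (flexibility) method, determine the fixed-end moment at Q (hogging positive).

Take the two fixed-end moments M_P, M_Q as redundants; the released structure is the simple span PQ.
End rotations of the released simple span under the applied load (×1/EI):
  at P: point load 13.25 at a = 3.25: Pab(L + b)/(6LEI) = 34.99/EI
  at Q: point load 13.25 at a = 3.25: Pab(L + a)/(6LEI) = 34.99/EI
  at P: triangular load, peak 30.8: w₀L³/(45EI) = 188/EI
  at Q: triangular load, peak 30.8: 7w₀L³/(360EI) = 164.5/EI
  θ_P0 = 223/EI,  θ_Q0 = 199.5/EI
Flexibility coefficients: a unit moment at one end gives L/(3EI) there and L/(6EI) at the far end, so f₁₁ = f₂₂ = 2.167/EI and f₁₂ = f₂₁ = 1.083/EI.
Compatibility — zero rotation at each built-in end:
  2.167 M_P + 1.083 M_Q = 223
  1.083 M_P + 2.167 M_Q = 199.5
Solving the pair gives M_P = 75.83 kN·m and M_Q = 54.14 kN·m (hogging).

M_Q = 54.14 kN·m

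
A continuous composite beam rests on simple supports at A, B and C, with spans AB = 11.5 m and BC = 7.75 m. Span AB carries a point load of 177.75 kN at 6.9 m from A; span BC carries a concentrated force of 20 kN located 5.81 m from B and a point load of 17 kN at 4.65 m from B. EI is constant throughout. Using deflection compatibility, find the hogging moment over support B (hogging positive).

M_B = 250.7 kN·m

Release continuity at B by inserting a hinge; the redundant is the internal moment M_B. The primary structure is two simply-supported spans AB and BC.
End slopes at the hinge B, treating each span as simply supported:
  span AB: point load 177.75 at a = 6.9: Pab(L + a)/(6LEI) = 1504/EI
  span BC: point load 20 at a = 5.81: Pab(L + b)/(6LEI) = 46.98/EI
  span BC: point load 17 at a = 4.65: Pab(L + b)/(6LEI) = 57.18/EI
  relative rotation θ_0 = (1504 + 104.2)/EI = 1609/EI
A unit hogging moment at B produces rotation L₁/(3EI) + L₂/(3EI) = 6.417/EI.
Slope continuity at B: θ_0 = M_B·6.417/EI, so M_B = 1609/6.417 = 250.7 kN·m (hogging).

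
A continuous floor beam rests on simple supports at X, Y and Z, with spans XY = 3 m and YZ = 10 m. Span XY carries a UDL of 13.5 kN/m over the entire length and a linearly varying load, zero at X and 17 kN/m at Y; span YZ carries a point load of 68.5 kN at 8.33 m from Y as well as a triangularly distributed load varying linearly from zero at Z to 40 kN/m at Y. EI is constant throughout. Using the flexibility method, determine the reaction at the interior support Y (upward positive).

Insert a hinge at Y; M_Y is the redundant, and each span becomes simply supported.
End slopes at the hinge Y, treating each span as simply supported:
  span XY: UDL 13.5: wL³/(24EI) = 15.19/EI
  span XY: triangular load, peak 17: w₀L³/(45EI) = 10.2/EI
  span YZ: point load 68.5 at a = 8.33: Pab(L + b)/(6LEI) = 185.3/EI
  span YZ: triangular load, peak 40: w₀L³/(45EI) = 888.9/EI
  relative rotation θ_0 = (25.39 + 1074)/EI = 1100/EI
A unit hogging moment at Y produces rotation L₁/(3EI) + L₂/(3EI) = 4.333/EI.
Compatibility: M_Y·(L₁+L₂)/(3EI) = θ_0, giving M_Y = 253.8 kN·m (hogging).
Span XY, ΣM about X with M_Y applied at Y: R_Y^{XY}·3 = 111.8 + 253.8, so R_Y^{XY} = 121.8 kN and R_X = 66 − 121.8 = -55.84 kN.
Span YZ, ΣM about Z: R_Y^{YZ}·10 = 1448 + 253.8, so R_Y^{YZ} = 170.1 kN and R_Z = 268.5 − 170.1 = 98.35 kN.
R_Y = 121.8 + 170.1 = 292 kN.

R_Y = 292 kN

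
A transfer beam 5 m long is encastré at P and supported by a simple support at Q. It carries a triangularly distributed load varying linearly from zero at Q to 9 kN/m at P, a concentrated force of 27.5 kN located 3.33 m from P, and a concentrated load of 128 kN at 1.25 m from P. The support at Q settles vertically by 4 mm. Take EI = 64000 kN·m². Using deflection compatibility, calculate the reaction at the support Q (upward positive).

Choose R_Q as the redundant. The primary structure is the cantilever fixed at P.
Deflection at Q on the released cantilever, summing each load's contribution:
  triangular load, peak 9 at the fixed end: w₀L⁴/(30EI) = 187.5/EI
  point load 27.5 at a = 3.33: Pa²(3L − a)/(6EI) = 593.1/EI
  point load 128 at a = 1.25: Pa²(3L − a)/(6EI) = 458.3/EI
  δ_0 = 1239/EI
Tip deflection under a unit load at Q: L³/(3EI) = 41.67/EI.
With EI = 64000 kN·m²: δ_0 = 0.019359 m and δ_{QQ} = 0.000651 m/kN.
Compatibility — the beam at Q must follow the support down by 0.004 m: δ_0 − R_Q·δ_{QQ} = 0.004, so R_Q = (0.019359 − 0.004)/0.000651 = 23.59 kN.

R_Q = 23.59 kN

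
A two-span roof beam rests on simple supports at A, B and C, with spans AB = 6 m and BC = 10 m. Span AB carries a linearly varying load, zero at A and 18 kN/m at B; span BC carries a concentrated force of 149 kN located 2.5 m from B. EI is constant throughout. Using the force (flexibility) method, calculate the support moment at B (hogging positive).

Take M_B as the redundant. Released structure: two simple spans AB and BC with a hinge at B.
Rotations at B on the released spans (each span's end-slope, ×1/EI):
  span AB: triangular load, peak 18: w₀L³/(45EI) = 86.4/EI
  span BC: point load 149 at a = 2.5: Pab(L + b)/(6LEI) = 814.8/EI
  relative rotation θ_0 = (86.4 + 814.8)/EI = 901.2/EI
A unit hogging moment at B produces rotation L₁/(3EI) + L₂/(3EI) = 5.333/EI.
Slope continuity at B: θ_0 = M_B·5.333/EI, so M_B = 901.2/5.333 = 169 kN·m (hogging).

M_B = 169 kN·m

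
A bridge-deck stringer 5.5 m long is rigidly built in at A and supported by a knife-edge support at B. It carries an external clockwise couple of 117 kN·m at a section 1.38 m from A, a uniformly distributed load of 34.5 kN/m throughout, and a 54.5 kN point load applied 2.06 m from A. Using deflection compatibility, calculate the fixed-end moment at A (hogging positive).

Choose R_B as the redundant. The primary structure is the cantilever fixed at A.
Primary-structure tip deflection at B by superposition:
  clockwise couple 117 at a = 1.38: M₀a(2L − a)/(2EI) = 776.6/EI
  UDL 34.5: wL⁴/(8EI) = 3946/EI
  point load 54.5 at a = 2.06: Pa²(3L − a)/(6EI) = 556.6/EI
  δ_0 = 5279/EI
Flexibility coefficient — unit upward force at B: δ_{BB} = L³/(3EI) = 55.46/EI.
Compatibility at B: δ_0 − R_B·δ_{BB} = 0, so R_B = 5279/55.46 = 95.2 kN.
Moment equilibrium about A: M_A = Σ(load moments about A) − R_B·L = 751.1 − 95.2×5.5 = 227.5 kN·m.

M_A = 227.5 kN·m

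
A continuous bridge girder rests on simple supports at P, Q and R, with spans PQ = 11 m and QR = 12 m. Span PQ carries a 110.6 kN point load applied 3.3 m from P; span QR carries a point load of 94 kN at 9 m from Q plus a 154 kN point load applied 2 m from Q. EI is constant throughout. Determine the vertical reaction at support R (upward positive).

R_R = 73.57 kN

Take M_Q as the redundant. Released structure: two simple spans PQ and QR with a hinge at Q.
Rotations at Q on the released spans (each span's end-slope, ×1/EI):
  span PQ: point load 110.6 at a = 3.3: Pab(L + a)/(6LEI) = 608.9/EI
  span QR: point load 94 at a = 9: Pab(L + b)/(6LEI) = 528.8/EI
  span QR: point load 154 at a = 2: Pab(L + b)/(6LEI) = 941.1/EI
  relative rotation θ_0 = (608.9 + 1470)/EI = 2079/EI
A unit hogging moment at Q produces rotation L₁/(3EI) + L₂/(3EI) = 7.667/EI.
Compatibility: M_Q·(L₁+L₂)/(3EI) = θ_0, giving M_Q = 271.1 kN·m (hogging).
Span QR, ΣM about R: R_Q^{QR}·12 = 1822 + 271.1, so R_Q^{QR} = 174.4 kN and R_R = 248 − 174.4 = 73.57 kN.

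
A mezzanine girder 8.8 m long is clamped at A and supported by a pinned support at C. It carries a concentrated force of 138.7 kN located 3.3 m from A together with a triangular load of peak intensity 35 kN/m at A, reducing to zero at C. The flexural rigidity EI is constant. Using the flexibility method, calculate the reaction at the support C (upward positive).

Release the roller at C. Primary structure: cantilever fixed at A.
Deflection at C on the released cantilever, summing each load's contribution:
  point load 138.7 at a = 3.3: Pa²(3L − a)/(6EI) = 5815/EI
  triangular load, peak 35 at the fixed end: w₀L⁴/(30EI) = 6996/EI
  δ_0 = 12812/EI
Tip deflection under a unit load at C: L³/(3EI) = 227.2/EI.
Compatibility at C: δ_0 − R_C·δ_{CC} = 0, so R_C = 12812/227.2 = 56.4 kN.

R_C = 56.4 kN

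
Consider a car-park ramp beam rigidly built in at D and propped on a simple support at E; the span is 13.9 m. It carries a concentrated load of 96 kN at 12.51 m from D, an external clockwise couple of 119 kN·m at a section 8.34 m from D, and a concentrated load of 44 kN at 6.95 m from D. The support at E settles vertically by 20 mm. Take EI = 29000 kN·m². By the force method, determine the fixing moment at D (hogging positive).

M_D = 158.8 kN·m

Choose R_E as the redundant. The primary structure is the cantilever fixed at D.
Primary-structure tip deflection at E by superposition:
  point load 96 at a = 12.51: Pa²(3L − a)/(6EI) = 73092/EI
  clockwise couple 119 at a = 8.34: M₀a(2L − a)/(2EI) = 9657/EI
  point load 44 at a = 6.95: Pa²(3L − a)/(6EI) = 12309/EI
  δ_0 = 95058/EI
Flexibility coefficient — unit upward force at E: δ_{EE} = L³/(3EI) = 895.2/EI.
With EI = 29000 kN·m²: δ_0 = 3.2778 m and δ_{EE} = 0.030869 m/kN.
Compatibility — the beam at E must follow the support down by 0.02 m: δ_0 − R_E·δ_{EE} = 0.02, so R_E = (3.2778 − 0.02)/0.030869 = 105.5 kN.
Moment equilibrium about D: M_D = Σ(load moments about D) − R_E·L = 1626 − 105.5×13.9 = 158.8 kN·m.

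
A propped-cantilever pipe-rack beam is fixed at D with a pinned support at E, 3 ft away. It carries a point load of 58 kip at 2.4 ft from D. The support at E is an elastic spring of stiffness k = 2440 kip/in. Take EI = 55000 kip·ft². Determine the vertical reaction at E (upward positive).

Take the reaction at E as the redundant and release it; the primary structure is a cantilever fixed at D.
Downward deflection at the released point E due to the loads:
  point load 58 at a = 2.4: Pa²(3L − a)/(6EI) = 367.5/EI
Tip deflection under a unit load at E: L³/(3EI) = 9/EI.
With EI = 55000 kip·ft²: δ_0 = 0.006682 ft and δ_{EE} = 0.000164 ft/kip.
Compatibility — the spring shortens by R_E/k under the reaction it provides: δ_0 − R_E·δ_{EE} = R_E/k. With 1/k = 1/(2440×12) ft/kip = 0.000034 ft/kip, R_E = δ_0 / (δ_{EE} + 1/k) = 0.006682 / (0.000164 + 0.000034) = 33.78 kip.

R_E = 33.78 kip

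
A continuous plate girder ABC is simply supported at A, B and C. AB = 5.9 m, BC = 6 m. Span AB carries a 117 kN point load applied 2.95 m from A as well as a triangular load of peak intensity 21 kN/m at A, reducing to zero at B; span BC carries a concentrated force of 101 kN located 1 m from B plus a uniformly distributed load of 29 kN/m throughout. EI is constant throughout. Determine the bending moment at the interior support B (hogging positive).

M_B = 190 kN·m

Release continuity at B by inserting a hinge; the redundant is the internal moment M_B. The primary structure is two simply-supported spans AB and BC.
Discontinuity in slope at B on the released structure — sum the simple-span end rotations:
  span AB: point load 117 at a = 2.95: Pab(L + a)/(6LEI) = 254.5/EI
  span AB: triangular load, peak 21: 7w₀L³/(360EI) = 83.86/EI
  span BC: point load 101 at a = 1: Pab(L + b)/(6LEI) = 154.3/EI
  span BC: UDL 29: wL³/(24EI) = 261/EI
  relative rotation θ_0 = (338.4 + 415.3)/EI = 753.7/EI
A unit hogging moment at B produces rotation L₁/(3EI) + L₂/(3EI) = 3.967/EI.
Slope continuity at B: θ_0 = M_B·3.967/EI, so M_B = 753.7/3.967 = 190 kN·m (hogging).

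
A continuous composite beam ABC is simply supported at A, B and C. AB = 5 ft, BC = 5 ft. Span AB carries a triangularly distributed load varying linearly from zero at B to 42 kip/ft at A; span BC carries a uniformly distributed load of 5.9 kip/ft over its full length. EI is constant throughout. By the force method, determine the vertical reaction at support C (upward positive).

Insert a hinge at B; M_B is the redundant, and each span becomes simply supported.
Discontinuity in slope at B on the released structure — sum the simple-span end rotations:
  span AB: triangular load, peak 42: 7w₀L³/(360EI) = 102.1/EI
  span BC: UDL 5.9: wL³/(24EI) = 30.73/EI
  relative rotation θ_0 = (102.1 + 30.73)/EI = 132.8/EI
A unit hogging moment at B produces rotation L₁/(3EI) + L₂/(3EI) = 3.333/EI.
Slope continuity at B: θ_0 = M_B·3.333/EI, so M_B = 132.8/3.333 = 39.84 kip·ft (hogging).
Span BC, ΣM about C: R_B^{BC}·5 = 73.75 + 39.84, so R_B^{BC} = 22.72 kip and R_C = 29.5 − 22.72 = 6.781 kip.

R_C = 6.781 kip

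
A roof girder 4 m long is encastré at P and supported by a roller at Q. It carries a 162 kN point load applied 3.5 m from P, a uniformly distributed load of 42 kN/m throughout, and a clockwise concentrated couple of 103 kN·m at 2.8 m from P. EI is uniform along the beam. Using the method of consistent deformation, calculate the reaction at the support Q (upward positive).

R_Q = 229.9 kN

Take the reaction at Q as the redundant and release it; the primary structure is a cantilever fixed at P.
Primary-structure tip deflection at Q by superposition:
  point load 162 at a = 3.5: Pa²(3L − a)/(6EI) = 2811/EI
  UDL 42: wL⁴/(8EI) = 1344/EI
  clockwise couple 103 at a = 2.8: M₀a(2L − a)/(2EI) = 749.8/EI
  δ_0 = 4905/EI
Tip deflection under a unit load at Q: L³/(3EI) = 21.33/EI.
Compatibility at Q: δ_0 − R_Q·δ_{QQ} = 0, so R_Q = 4905/21.33 = 229.9 kN.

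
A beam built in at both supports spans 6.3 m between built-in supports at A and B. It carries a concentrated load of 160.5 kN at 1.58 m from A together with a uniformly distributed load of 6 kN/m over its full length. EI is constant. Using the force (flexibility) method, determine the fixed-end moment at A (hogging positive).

M_A = 162.2 kN·m

Release both end moments; the primary structure is a simply-supported span AB with redundants M_A and M_B.
Simple-span end rotations at A and B under the given loads:
  at A: point load 160.5 at a = 1.58: Pab(L + b)/(6LEI) = 349/EI
  at B: point load 160.5 at a = 1.58: Pab(L + a)/(6LEI) = 249.5/EI
  at A: UDL 6: wL³/(24EI) = 62.51/EI
  at B: UDL 6: wL³/(24EI) = 62.51/EI
  θ_A0 = 411.5/EI,  θ_B0 = 312/EI
Flexibility coefficients: a unit moment at one end gives L/(3EI) there and L/(6EI) at the far end, so f₁₁ = f₂₂ = 2.1/EI and f₁₂ = f₂₁ = 1.05/EI.
Compatibility — zero rotation at each built-in end:
  2.1 M_A + 1.05 M_B = 411.5
  1.05 M_A + 2.1 M_B = 312
Solving the pair gives M_A = 162.2 kN·m and M_B = 67.49 kN·m (hogging).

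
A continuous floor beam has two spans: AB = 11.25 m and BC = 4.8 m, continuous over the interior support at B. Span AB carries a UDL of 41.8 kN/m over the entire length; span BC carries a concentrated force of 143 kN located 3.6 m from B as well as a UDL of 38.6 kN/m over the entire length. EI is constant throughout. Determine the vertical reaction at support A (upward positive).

Take M_B as the redundant. Released structure: two simple spans AB and BC with a hinge at B.
Discontinuity in slope at B on the released structure — sum the simple-span end rotations:
  span AB: UDL 41.8: wL³/(24EI) = 2480/EI
  span BC: point load 143 at a = 3.6: Pab(L + b)/(6LEI) = 128.7/EI
  span BC: UDL 38.6: wL³/(24EI) = 177.9/EI
  relative rotation θ_0 = (2480 + 306.6)/EI = 2786/EI
A unit hogging moment at B produces rotation L₁/(3EI) + L₂/(3EI) = 5.35/EI.
Slope continuity at B: θ_0 = M_B·5.35/EI, so M_B = 2786/5.35 = 520.8 kN·m (hogging).
Span AB, ΣM about A with M_B applied at B: R_B^{AB}·11.25 = 2645 + 520.8, so R_B^{AB} = 281.4 kN and R_A = 470.2 − 281.4 = 188.8 kN.

R_A = 188.8 kN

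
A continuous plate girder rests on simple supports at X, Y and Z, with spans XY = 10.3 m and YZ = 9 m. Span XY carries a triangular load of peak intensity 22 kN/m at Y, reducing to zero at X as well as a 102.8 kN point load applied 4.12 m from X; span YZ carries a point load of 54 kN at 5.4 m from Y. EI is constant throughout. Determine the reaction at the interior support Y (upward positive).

R_Y = 183.2 kN

Release continuity at Y by inserting a hinge; the redundant is the internal moment M_Y. The primary structure is two simply-supported spans XY and YZ.
Rotations at Y on the released spans (each span's end-slope, ×1/EI):
  span XY: triangular load, peak 22: w₀L³/(45EI) = 534.2/EI
  span XY: point load 102.8 at a = 4.12: Pab(L + a)/(6LEI) = 610.7/EI
  span YZ: point load 54 at a = 5.4: Pab(L + b)/(6LEI) = 244.9/EI
  relative rotation θ_0 = (1145 + 244.9)/EI = 1390/EI
A unit hogging moment at Y produces rotation L₁/(3EI) + L₂/(3EI) = 6.433/EI.
Slope continuity at Y: θ_0 = M_Y·6.433/EI, so M_Y = 1390/6.433 = 216 kN·m (hogging).
Span XY, ΣM about X with M_Y applied at Y: R_Y^{XY}·10.3 = 1202 + 216, so R_Y^{XY} = 137.6 kN and R_X = 216.1 − 137.6 = 78.47 kN.
Span YZ, ΣM about Z: R_Y^{YZ}·9 = 194.4 + 216, so R_Y^{YZ} = 45.61 kN and R_Z = 54 − 45.61 = 8.395 kN.
R_Y = 137.6 + 45.61 = 183.2 kN.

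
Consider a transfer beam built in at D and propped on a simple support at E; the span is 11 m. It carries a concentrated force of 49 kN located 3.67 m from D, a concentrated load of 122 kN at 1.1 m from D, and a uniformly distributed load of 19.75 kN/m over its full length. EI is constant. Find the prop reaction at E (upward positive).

R_E = 90.51 kN

Remove the prop at E; the released (primary) structure is a cantilever built in at D.
Deflection at E on the released cantilever, summing each load's contribution:
  point load 49 at a = 3.67: Pa²(3L − a)/(6EI) = 3226/EI
  point load 122 at a = 1.1: Pa²(3L − a)/(6EI) = 784.8/EI
  UDL 19.75: wL⁴/(8EI) = 36145/EI
  δ_0 = 40156/EI
Flexibility coefficient — unit upward force at E: δ_{EE} = L³/(3EI) = 443.7/EI.
The prop prevents deflection at E: R_E = δ_0/δ_{EE} = 40156/443.7 = 90.51 kN.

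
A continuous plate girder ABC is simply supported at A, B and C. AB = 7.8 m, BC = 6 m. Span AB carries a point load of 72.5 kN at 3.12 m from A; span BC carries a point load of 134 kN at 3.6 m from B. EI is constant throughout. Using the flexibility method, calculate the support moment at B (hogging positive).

Insert a hinge at B; M_B is the redundant, and each span becomes simply supported.
End slopes at the hinge B, treating each span as simply supported:
  span AB: point load 72.5 at a = 3.12: Pab(L + a)/(6LEI) = 247/EI
  span BC: point load 134 at a = 3.6: Pab(L + b)/(6LEI) = 270.1/EI
  relative rotation θ_0 = (247 + 270.1)/EI = 517.2/EI
A unit hogging moment at B produces rotation L₁/(3EI) + L₂/(3EI) = 4.6/EI.
Slope continuity at B: θ_0 = M_B·4.6/EI, so M_B = 517.2/4.6 = 112.4 kN·m (hogging).

M_B = 112.4 kN·m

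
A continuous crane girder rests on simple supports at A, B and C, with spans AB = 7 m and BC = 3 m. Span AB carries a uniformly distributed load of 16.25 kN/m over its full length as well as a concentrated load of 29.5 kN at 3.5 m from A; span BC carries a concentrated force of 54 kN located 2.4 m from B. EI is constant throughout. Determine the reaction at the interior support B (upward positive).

Release continuity at B by inserting a hinge; the redundant is the internal moment M_B. The primary structure is two simply-supported spans AB and BC.
Rotations at B on the released spans (each span's end-slope, ×1/EI):
  span AB: UDL 16.25: wL³/(24EI) = 232.2/EI
  span AB: point load 29.5 at a = 3.5: Pab(L + a)/(6LEI) = 90.34/EI
  span BC: point load 54 at a = 2.4: Pab(L + b)/(6LEI) = 15.55/EI
  relative rotation θ_0 = (322.6 + 15.55)/EI = 338.1/EI
A unit hogging moment at B produces rotation L₁/(3EI) + L₂/(3EI) = 3.333/EI.
Compatibility: M_B·(L₁+L₂)/(3EI) = θ_0, giving M_B = 101.4 kN·m (hogging).
Span AB, ΣM about A with M_B applied at B: R_B^{AB}·7 = 501.4 + 101.4, so R_B^{AB} = 86.12 kN and R_A = 143.2 − 86.12 = 57.13 kN.
Span BC, ΣM about C: R_B^{BC}·3 = 32.4 + 101.4, so R_B^{BC} = 44.61 kN and R_C = 54 − 44.61 = 9.386 kN.
R_B = 86.12 + 44.61 = 130.7 kN.

R_B = 130.7 kN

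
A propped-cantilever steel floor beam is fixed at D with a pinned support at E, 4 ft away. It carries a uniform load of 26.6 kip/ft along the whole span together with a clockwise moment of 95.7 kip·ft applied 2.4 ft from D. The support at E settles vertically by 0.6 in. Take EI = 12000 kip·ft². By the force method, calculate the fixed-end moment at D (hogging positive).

Choose R_E as the redundant. The primary structure is the cantilever fixed at D.
Free-end deflection of the primary structure under the applied loading (downward +):
  UDL 26.6: wL⁴/(8EI) = 851.2/EI
  clockwise couple 95.7 at a = 2.4: M₀a(2L − a)/(2EI) = 643.1/EI
  δ_0 = 1494/EI
Tip deflection under a unit load at E: L³/(3EI) = 21.33/EI.
With EI = 12000 kip·ft²: δ_0 = 0.12453 ft and δ_{EE} = 0.001778 ft/kip.
Compatibility — the beam at E must follow the support down by 0.05 ft: δ_0 − R_E·δ_{EE} = 0.05, so R_E = (0.12453 − 0.05)/0.001778 = 41.92 kip.
Moment equilibrium about D: M_D = Σ(load moments about D) − R_E·L = 308.5 − 41.92×4 = 140.8 kip·ft.

M_D = 140.8 kip·ft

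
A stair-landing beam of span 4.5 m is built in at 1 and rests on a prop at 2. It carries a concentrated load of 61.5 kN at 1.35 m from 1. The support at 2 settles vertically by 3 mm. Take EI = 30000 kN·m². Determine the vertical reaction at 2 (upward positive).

R_2 = 4.509 kN

Choose R_2 as the redundant. The primary structure is the cantilever fixed at 1.
Free-end deflection of the primary structure under the applied loading (downward +):
  point load 61.5 at a = 1.35: Pa²(3L − a)/(6EI) = 227/EI
Tip deflection under a unit load at 2: L³/(3EI) = 30.38/EI.
With EI = 30000 kN·m²: δ_0 = 0.007566 m and δ_{22} = 0.001012 m/kN.
Compatibility — the beam at 2 must follow the support down by 0.003 m: δ_0 − R_2·δ_{22} = 0.003, so R_2 = (0.007566 − 0.003)/0.001012 = 4.509 kN.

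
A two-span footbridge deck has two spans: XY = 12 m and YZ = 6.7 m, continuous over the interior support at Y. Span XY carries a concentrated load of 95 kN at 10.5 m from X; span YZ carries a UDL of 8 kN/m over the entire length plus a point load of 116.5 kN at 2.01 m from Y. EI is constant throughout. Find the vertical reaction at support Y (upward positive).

Release continuity at Y by inserting a hinge; the redundant is the internal moment M_Y. The primary structure is two simply-supported spans XY and YZ.
End slopes at the hinge Y, treating each span as simply supported:
  span XY: point load 95 at a = 10.5: Pab(L + a)/(6LEI) = 467.6/EI
  span YZ: UDL 8: wL³/(24EI) = 100.3/EI
  span YZ: point load 116.5 at a = 2.01: Pab(L + b)/(6LEI) = 311.2/EI
  relative rotation θ_0 = (467.6 + 411.4)/EI = 879/EI
A unit hogging moment at Y produces rotation L₁/(3EI) + L₂/(3EI) = 6.233/EI.
Compatibility: M_Y·(L₁+L₂)/(3EI) = θ_0, giving M_Y = 141 kN·m (hogging).
Span XY, ΣM about X with M_Y applied at Y: R_Y^{XY}·12 = 997.5 + 141, so R_Y^{XY} = 94.88 kN and R_X = 95 − 94.88 = 0.1237 kN.
Span YZ, ΣM about Z: R_Y^{YZ}·6.7 = 725.9 + 141, so R_Y^{YZ} = 129.4 kN and R_Z = 170.1 − 129.4 = 40.7 kN.
R_Y = 94.88 + 129.4 = 224.3 kN.

R_Y = 224.3 kN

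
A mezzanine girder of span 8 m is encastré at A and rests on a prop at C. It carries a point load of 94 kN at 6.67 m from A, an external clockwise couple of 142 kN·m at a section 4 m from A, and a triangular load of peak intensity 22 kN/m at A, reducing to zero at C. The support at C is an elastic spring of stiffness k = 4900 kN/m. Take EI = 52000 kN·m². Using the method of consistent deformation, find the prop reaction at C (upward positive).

R_C = 102 kN

Release the roller at C. Primary structure: cantilever fixed at A.
Deflection at C on the released cantilever, summing each load's contribution:
  point load 94 at a = 6.67: Pa²(3L − a)/(6EI) = 12079/EI
  clockwise couple 142 at a = 4: M₀a(2L − a)/(2EI) = 3408/EI
  triangular load, peak 22 at the fixed end: w₀L⁴/(30EI) = 3004/EI
  δ_0 = 18491/EI
Flexibility coefficient — unit upward force at C: δ_{CC} = L³/(3EI) = 170.7/EI.
With EI = 52000 kN·m²: δ_0 = 0.35559 m and δ_{CC} = 0.003282 m/kN.
Compatibility — the spring shortens by R_C/k under the reaction it provides: δ_0 − R_C·δ_{CC} = R_C/k. With 1/k = 0.000204 m/kN, R_C = δ_0 / (δ_{CC} + 1/k) = 0.35559 / (0.003282 + 0.000204) = 102 kN.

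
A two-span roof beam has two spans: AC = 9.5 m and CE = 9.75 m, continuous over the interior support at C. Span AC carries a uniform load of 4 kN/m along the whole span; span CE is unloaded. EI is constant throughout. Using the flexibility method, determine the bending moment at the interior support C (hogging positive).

Take M_C as the redundant. Released structure: two simple spans AC and CE with a hinge at C.
Discontinuity in slope at C on the released structure — sum the simple-span end rotations:
  span AC: UDL 4: wL³/(24EI) = 142.9/EI
  relative rotation θ_0 = (142.9 + 0)/EI = 142.9/EI
A unit hogging moment at C produces rotation L₁/(3EI) + L₂/(3EI) = 6.417/EI.
Compatibility: M_C·(L₁+L₂)/(3EI) = θ_0, giving M_C = 22.27 kN·m (hogging).

M_C = 22.27 kN·m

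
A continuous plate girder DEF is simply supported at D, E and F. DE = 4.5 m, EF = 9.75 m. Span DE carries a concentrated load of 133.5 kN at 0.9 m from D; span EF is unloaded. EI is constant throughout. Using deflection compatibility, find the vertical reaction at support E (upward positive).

R_E = 32.62 kN

Take M_E as the redundant. Released structure: two simple spans DE and EF with a hinge at E.
Rotations at E on the released spans (each span's end-slope, ×1/EI):
  span DE: point load 133.5 at a = 0.9: Pab(L + a)/(6LEI) = 86.51/EI
  relative rotation θ_0 = (86.51 + 0)/EI = 86.51/EI
A unit hogging moment at E produces rotation L₁/(3EI) + L₂/(3EI) = 4.75/EI.
Compatibility: M_E·(L₁+L₂)/(3EI) = θ_0, giving M_E = 18.21 kN·m (hogging).
Span DE, ΣM about D with M_E applied at E: R_E^{DE}·4.5 = 120.2 + 18.21, so R_E^{DE} = 30.75 kN and R_D = 133.5 − 30.75 = 102.8 kN.
Span EF, ΣM about F: R_E^{EF}·9.75 = 0 + 18.21, so R_E^{EF} = 1.868 kN and R_F = 0 − 1.868 = -1.868 kN.
R_E = 30.75 + 1.868 = 32.62 kN.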